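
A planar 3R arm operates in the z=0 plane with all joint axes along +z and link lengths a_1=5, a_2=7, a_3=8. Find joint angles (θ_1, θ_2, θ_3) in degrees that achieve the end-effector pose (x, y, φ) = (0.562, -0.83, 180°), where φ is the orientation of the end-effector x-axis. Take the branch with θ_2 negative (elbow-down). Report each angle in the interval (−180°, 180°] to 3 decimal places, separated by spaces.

48.927 -90.003 -138.924

wrist centre = target − a_3·(cos φ, sin φ) = (8.5620, -0.8300)
cos θ_2 = (73.9967−5²−7²)/(2·5·7) = -0.0000; θ_2 = -90.0027° (elbow-down)
β = atan2(-0.8300,8.5620) = -5.5370°; ψ = atan2(-7.0000,4.9997) = -54.4641°
θ_1 = β − ψ = 48.9271°
θ_3 = φ − θ_1 − θ_2 = -138.9245° (wrapped to (-180°,180°])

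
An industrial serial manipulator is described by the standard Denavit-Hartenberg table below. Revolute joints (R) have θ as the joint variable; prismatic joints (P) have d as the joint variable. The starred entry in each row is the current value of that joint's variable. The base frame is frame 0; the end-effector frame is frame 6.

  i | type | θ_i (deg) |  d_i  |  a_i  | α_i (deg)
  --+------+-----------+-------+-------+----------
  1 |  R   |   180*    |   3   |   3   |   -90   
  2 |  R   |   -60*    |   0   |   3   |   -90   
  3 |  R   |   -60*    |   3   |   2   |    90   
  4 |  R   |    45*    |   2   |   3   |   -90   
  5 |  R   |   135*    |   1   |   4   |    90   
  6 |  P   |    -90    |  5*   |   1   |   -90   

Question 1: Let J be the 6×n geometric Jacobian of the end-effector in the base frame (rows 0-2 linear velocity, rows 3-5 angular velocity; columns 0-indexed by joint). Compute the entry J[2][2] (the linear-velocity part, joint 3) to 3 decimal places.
1.576

axis z_2 = (-0.8660,0.0000,-0.5000); lever o_n−o_2 = (-7.9132,-1.8202,2.4634)
cross product → J_v[:, 2] = (-0.9101,6.0900,1.5763)
J_ω[:, 2] = z_2
entry J[2][2] = 1.5763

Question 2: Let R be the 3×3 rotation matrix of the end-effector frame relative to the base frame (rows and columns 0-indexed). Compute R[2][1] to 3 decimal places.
End-effector y-axis (col 1 of R) = (0.8642,0.0795,-0.4968)
R[2][1] = -0.4968

-0.497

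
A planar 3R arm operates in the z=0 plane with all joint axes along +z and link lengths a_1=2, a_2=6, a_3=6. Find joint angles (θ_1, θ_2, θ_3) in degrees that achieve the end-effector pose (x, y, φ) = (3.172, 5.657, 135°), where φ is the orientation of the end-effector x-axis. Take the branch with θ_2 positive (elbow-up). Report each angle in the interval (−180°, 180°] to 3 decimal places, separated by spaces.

wrist centre = target − a_3·(cos φ, sin φ) = (7.4146, 1.4144)
cos θ_2 = (56.9773−2²−6²)/(2·2·6) = 0.7074; θ_2 = 44.9772° (elbow-up)
β = atan2(1.4144,7.4146) = 10.7996°; ψ = atan2(4.2410,6.2443) = 34.1831°
θ_1 = β − ψ = -23.3836°
θ_3 = φ − θ_1 − θ_2 = 113.4064° (wrapped to (-180°,180°])

-23.384 44.977 113.406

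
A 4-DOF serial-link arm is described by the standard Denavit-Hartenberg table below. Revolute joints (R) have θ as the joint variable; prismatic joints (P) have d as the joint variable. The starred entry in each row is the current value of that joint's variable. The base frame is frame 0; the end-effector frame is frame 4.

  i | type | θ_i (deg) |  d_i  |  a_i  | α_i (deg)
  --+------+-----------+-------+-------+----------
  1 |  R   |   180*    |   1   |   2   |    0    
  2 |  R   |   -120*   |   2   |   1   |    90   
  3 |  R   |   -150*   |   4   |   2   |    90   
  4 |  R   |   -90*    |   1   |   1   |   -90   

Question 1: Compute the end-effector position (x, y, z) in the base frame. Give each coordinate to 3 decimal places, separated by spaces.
-0.018 -2.567 2.866

after link 1: o_1 = (-2.0000, 0.0000, 1.0000)
after link 2: o_2 = (-1.5000, 0.8660, 3.0000)
after link 3: o_3 = (1.0981, -2.6340, 2.0000)
after link 4: o_4 = (-0.0179, -2.5670, 2.8660)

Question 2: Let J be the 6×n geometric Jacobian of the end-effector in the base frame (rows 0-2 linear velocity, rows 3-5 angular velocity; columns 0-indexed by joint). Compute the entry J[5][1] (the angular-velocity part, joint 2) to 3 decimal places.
axis z_1 = (0.0000,0.0000,1.0000); lever o_n−o_1 = (1.9821,-2.5670,1.8660)
cross product → J_v[:, 1] = (2.5670,1.9821,-0.0000)
J_ω[:, 1] = z_1
entry J[5][1] = 1.0000

1.000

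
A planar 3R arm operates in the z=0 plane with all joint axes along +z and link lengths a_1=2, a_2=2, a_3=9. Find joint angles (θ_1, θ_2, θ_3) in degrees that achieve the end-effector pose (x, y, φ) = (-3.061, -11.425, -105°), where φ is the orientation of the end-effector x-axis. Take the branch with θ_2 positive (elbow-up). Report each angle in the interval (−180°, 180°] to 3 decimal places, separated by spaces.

wrist centre = target − a_3·(cos φ, sin φ) = (-0.7316, -2.7317)
cos θ_2 = (7.9973−2²−2²)/(2·2·2) = -0.0003; θ_2 = 90.0194° (elbow-up)
β = atan2(-2.7317,-0.7316) = -104.9937°; ψ = atan2(2.0000,1.9993) = 45.0097°
θ_1 = β − ψ = -150.0035°
θ_3 = φ − θ_1 − θ_2 = -45.0160° (wrapped to (-180°,180°])

-150.003 90.019 -45.016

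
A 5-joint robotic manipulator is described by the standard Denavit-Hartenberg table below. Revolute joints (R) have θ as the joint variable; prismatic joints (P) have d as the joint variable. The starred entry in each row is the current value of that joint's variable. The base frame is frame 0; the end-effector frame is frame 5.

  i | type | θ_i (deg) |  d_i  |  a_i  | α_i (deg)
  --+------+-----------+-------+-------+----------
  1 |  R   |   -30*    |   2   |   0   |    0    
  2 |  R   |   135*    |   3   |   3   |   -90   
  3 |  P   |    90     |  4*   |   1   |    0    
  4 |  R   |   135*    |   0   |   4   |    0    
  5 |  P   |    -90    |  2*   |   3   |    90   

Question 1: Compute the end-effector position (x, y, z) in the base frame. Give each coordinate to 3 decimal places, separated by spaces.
-5.291 -3.436 4.707

after link 1: o_1 = (0.0000, 0.0000, 2.0000)
after link 2: o_2 = (-0.7765, 2.8978, 5.0000)
after link 3: o_3 = (-4.6402, 1.8625, 4.0000)
after link 4: o_4 = (-3.9081, -0.8695, 6.8284)
after link 5: o_5 = (-5.2909, -3.4362, 4.7071)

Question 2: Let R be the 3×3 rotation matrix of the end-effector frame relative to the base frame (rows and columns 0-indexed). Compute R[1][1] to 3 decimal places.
End-effector y-axis (col 1 of R) = (-0.9659,-0.2588,0.0000)
R[1][1] = -0.2588

-0.259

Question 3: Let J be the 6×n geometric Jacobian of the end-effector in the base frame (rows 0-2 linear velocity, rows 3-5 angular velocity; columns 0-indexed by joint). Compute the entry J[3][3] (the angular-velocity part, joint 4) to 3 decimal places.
axis z_3 = (-0.9659,-0.2588,0.0000); lever o_n−o_3 = (-0.6508,-5.2987,0.7071)
cross product → J_v[:, 3] = (-0.1830,0.6830,4.9497)
J_ω[:, 3] = z_3
entry J[3][3] = -0.9659

-0.966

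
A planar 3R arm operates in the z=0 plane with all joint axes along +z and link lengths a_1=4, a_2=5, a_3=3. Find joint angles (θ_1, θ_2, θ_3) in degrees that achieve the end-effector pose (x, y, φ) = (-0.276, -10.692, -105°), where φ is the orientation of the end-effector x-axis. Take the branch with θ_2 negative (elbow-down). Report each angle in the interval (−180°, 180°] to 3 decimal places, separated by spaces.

wrist centre = target − a_3·(cos φ, sin φ) = (0.5005, -7.7942)
cos θ_2 = (61.0004−4²−5²)/(2·4·5) = 0.5000; θ_2 = -59.9994° (elbow-down)
β = atan2(-7.7942,0.5005) = -86.3262°; ψ = atan2(-4.3301,6.5000) = -33.6702°
θ_1 = β − ψ = -52.6560°
θ_3 = φ − θ_1 − θ_2 = 7.6554° (wrapped to (-180°,180°])

-52.656 -59.999 7.655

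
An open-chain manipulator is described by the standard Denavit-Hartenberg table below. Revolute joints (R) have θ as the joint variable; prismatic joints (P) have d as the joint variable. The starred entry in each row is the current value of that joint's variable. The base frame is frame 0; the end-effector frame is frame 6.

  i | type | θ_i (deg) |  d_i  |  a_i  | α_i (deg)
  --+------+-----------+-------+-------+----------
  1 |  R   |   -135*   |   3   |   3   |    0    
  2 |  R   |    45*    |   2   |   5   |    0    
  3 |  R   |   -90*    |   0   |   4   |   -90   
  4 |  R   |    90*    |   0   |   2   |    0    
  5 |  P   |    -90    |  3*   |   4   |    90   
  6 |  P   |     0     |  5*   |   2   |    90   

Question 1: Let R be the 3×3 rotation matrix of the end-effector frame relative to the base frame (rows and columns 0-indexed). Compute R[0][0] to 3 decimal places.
-1.000

End-effector x-axis (col 0 of R) = (-1.0000,-0.0000,0.0000)
R[0][0] = -1.0000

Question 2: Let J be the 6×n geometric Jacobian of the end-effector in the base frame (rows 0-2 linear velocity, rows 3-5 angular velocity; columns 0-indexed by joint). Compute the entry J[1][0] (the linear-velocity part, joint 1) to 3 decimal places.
axis z_0 = ẑ; lever o_n−o_0 = (-12.1213,-10.1213,8.0000)
cross product → J_v[:, 0] = (10.1213,-12.1213,0.0000)
J_ω[:, 0] = z_0
entry J[1][0] = -12.1213

-12.121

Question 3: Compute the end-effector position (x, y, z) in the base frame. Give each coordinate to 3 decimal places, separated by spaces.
-12.121 -10.121 8.000

after link 1: o_1 = (-2.1213, -2.1213, 3.0000)
after link 2: o_2 = (-2.1213, -7.1213, 5.0000)
after link 3: o_3 = (-6.1213, -7.1213, 5.0000)
after link 4: o_4 = (-6.1213, -7.1213, 3.0000)
after link 5: o_5 = (-10.1213, -10.1213, 3.0000)
after link 6: o_6 = (-12.1213, -10.1213, 8.0000)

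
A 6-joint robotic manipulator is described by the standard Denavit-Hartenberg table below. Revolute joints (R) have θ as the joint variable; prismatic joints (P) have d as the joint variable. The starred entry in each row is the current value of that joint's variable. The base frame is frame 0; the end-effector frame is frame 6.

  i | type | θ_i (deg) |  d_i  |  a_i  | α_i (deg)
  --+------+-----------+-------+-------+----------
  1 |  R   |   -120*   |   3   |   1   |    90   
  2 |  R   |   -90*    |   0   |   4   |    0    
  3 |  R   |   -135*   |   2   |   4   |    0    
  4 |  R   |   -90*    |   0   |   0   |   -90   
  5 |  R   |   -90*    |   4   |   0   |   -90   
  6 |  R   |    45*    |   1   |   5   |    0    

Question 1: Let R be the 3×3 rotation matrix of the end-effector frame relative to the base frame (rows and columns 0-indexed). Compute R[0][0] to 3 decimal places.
End-effector x-axis (col 0 of R) = (-0.8624,-0.0795,-0.5000)
R[0][0] = -0.8624

-0.862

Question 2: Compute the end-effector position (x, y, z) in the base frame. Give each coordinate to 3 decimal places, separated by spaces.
-4.069 4.023 2.864

after link 1: o_1 = (-0.5000, -0.8660, 3.0000)
after link 2: o_2 = (-0.5000, -0.8660, -1.0000)
after link 3: o_3 = (-0.8178, 2.5835, 1.8284)
after link 4: o_4 = (-0.8178, 2.5835, 1.8284)
after link 5: o_5 = (0.5964, 5.0330, 4.6569)
after link 6: o_6 = (-4.0690, 4.0233, 2.8640)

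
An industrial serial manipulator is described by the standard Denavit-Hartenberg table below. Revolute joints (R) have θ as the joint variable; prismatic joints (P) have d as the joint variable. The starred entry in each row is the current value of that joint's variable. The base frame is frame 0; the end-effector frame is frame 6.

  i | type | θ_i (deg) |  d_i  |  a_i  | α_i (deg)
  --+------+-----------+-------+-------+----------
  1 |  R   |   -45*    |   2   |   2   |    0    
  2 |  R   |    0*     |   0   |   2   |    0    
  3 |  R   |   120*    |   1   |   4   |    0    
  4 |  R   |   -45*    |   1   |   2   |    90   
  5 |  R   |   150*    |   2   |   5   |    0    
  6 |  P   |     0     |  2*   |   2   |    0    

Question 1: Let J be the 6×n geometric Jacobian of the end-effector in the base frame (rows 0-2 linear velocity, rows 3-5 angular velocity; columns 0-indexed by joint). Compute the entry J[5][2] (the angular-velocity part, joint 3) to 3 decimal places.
axis z_2 = (0.0000,0.0000,1.0000); lever o_n−o_2 = (-0.4827,-1.6315,5.5000)
cross product → J_v[:, 2] = (1.6315,-0.4827,0.0000)
J_ω[:, 2] = z_2
entry J[5][2] = 1.0000

1.000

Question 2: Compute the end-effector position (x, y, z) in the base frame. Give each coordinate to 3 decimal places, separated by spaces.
2.346 -4.460 7.500

after link 1: o_1 = (1.4142, -1.4142, 2.0000)
after link 2: o_2 = (2.8284, -2.8284, 2.0000)
after link 3: o_3 = (3.8637, 1.0353, 3.0000)
after link 4: o_4 = (5.5958, 2.0353, 4.0000)
after link 5: o_5 = (2.8458, -1.8618, 6.5000)
after link 6: o_6 = (2.3458, -4.4599, 7.5000)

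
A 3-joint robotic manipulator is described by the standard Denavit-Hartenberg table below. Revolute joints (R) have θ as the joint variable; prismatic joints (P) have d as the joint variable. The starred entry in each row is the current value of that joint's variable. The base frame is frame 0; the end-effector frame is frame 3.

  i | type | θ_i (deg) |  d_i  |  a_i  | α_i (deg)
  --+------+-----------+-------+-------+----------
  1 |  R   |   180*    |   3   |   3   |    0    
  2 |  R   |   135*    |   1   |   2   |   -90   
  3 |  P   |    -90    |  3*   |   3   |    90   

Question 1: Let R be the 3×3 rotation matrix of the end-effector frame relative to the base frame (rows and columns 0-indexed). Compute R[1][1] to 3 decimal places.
0.707

End-effector y-axis (col 1 of R) = (0.7071,0.7071,0.0000)
R[1][1] = 0.7071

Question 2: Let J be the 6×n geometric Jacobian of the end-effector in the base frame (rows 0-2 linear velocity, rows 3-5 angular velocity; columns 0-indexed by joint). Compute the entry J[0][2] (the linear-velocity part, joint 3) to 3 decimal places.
0.707

prismatic axis z_2 = (0.7071,0.7071,0.0000)
J_v[:, 2] = z_2; J_ω[:, 2] = (0,0,0)
entry J[0][2] = 0.7071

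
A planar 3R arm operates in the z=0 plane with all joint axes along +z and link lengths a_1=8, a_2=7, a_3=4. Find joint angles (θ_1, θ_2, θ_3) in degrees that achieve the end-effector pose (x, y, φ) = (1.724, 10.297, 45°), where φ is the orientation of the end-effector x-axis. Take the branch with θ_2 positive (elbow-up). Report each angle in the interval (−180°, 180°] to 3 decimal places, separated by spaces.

wrist centre = target − a_3·(cos φ, sin φ) = (-1.1044, 7.4686)
cos θ_2 = (56.9993−8²−7²)/(2·8·7) = -0.5000; θ_2 = 120.0004° (elbow-up)
β = atan2(7.4686,-1.1044) = 98.4117°; ψ = atan2(6.0622,4.5000) = 53.4134°
θ_1 = β − ψ = 44.9984°
θ_3 = φ − θ_1 − θ_2 = -119.9988° (wrapped to (-180°,180°])

44.998 120.000 -119.999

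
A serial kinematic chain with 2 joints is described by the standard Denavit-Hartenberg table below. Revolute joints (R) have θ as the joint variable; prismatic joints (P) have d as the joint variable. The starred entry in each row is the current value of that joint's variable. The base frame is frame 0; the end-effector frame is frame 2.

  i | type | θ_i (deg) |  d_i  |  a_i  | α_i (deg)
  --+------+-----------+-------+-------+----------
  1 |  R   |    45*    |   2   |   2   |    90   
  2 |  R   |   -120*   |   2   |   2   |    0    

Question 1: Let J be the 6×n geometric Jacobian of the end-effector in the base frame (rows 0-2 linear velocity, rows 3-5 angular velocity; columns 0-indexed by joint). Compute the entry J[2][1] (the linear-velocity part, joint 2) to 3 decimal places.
axis z_1 = (0.7071,-0.7071,0.0000); lever o_n−o_1 = (0.7071,-2.1213,-1.7321)
cross product → J_v[:, 1] = (1.2247,1.2247,-1.0000)
J_ω[:, 1] = z_1
entry J[2][1] = -1.0000

-1.000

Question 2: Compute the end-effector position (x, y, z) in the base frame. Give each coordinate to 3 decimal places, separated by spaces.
after link 1: o_1 = (1.4142, 1.4142, 2.0000)
after link 2: o_2 = (2.1213, -0.7071, 0.2679)

2.121 -0.707 0.268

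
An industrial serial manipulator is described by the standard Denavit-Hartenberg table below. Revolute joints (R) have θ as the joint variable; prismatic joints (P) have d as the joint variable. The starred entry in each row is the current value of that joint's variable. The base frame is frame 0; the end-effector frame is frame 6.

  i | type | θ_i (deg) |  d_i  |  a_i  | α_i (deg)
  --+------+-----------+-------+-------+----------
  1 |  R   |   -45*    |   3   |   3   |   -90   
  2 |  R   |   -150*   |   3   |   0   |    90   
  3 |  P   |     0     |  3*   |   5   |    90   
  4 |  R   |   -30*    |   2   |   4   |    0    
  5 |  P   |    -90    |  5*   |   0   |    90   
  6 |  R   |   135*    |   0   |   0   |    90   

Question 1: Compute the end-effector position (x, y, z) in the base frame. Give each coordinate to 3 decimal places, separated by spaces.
after link 1: o_1 = (2.1213, -2.1213, 3.0000)
after link 2: o_2 = (4.2426, 0.0000, 3.0000)
after link 3: o_3 = (0.1201, 4.1225, 2.9019)
after link 4: o_4 = (-2.7083, 4.1225, 6.3660)
after link 5: o_5 = (-6.2438, 0.5870, 6.3660)
after link 6: o_6 = (-6.2438, 0.5870, 6.3660)

-6.244 0.587 6.366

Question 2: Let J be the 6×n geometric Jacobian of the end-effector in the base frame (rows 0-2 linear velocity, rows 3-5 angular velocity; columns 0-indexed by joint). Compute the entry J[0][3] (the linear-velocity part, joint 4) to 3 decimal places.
axis z_3 = (-0.7071,-0.7071,-0.0000); lever o_n−o_3 = (-6.3640,-3.5355,3.4641)
cross product → J_v[:, 3] = (-2.4495,2.4495,-2.0000)
J_ω[:, 3] = z_3
entry J[0][3] = -2.4495

-2.449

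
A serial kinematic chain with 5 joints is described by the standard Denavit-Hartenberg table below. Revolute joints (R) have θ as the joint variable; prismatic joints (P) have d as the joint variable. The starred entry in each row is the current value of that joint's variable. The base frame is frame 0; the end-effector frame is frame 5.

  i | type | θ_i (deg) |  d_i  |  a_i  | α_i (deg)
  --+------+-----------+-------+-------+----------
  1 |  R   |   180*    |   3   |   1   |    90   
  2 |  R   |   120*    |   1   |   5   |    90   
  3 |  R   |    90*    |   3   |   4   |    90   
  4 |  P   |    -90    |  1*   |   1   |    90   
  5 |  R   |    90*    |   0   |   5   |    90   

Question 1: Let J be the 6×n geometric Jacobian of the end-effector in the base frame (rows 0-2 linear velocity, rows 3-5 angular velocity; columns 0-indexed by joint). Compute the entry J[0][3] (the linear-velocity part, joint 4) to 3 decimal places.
0.500

prismatic axis z_3 = (0.5000,-0.0000,0.8660)
J_v[:, 3] = z_3; J_ω[:, 3] = (0,0,0)
entry J[0][3] = 0.5000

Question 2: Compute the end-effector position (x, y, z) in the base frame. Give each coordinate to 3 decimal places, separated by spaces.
2.768 5.000 13.526

after link 1: o_1 = (-1.0000, 0.0000, 3.0000)
after link 2: o_2 = (1.5000, 1.0000, 7.3301)
after link 3: o_3 = (-1.0981, 5.0000, 8.8301)
after link 4: o_4 = (0.2679, 5.0000, 9.1962)
after link 5: o_5 = (2.7679, 5.0000, 13.5263)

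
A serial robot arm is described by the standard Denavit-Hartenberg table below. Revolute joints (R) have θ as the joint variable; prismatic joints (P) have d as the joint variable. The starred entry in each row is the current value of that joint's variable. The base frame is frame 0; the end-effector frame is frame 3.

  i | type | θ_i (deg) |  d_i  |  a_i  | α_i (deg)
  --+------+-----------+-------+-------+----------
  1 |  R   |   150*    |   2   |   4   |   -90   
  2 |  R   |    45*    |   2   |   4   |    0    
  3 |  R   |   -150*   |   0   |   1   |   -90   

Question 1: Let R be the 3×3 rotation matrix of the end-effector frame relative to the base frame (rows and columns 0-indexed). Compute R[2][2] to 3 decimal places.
End-effector z-axis (col 2 of R) = (-0.8365,0.4830,0.2588)
R[2][2] = 0.2588

0.259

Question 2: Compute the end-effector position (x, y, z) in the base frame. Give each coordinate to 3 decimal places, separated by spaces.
after link 1: o_1 = (-3.4641, 2.0000, 2.0000)
after link 2: o_2 = (-6.9136, 1.6822, -0.8284)
after link 3: o_3 = (-6.6894, 1.5528, 0.1375)

-6.689 1.553 0.137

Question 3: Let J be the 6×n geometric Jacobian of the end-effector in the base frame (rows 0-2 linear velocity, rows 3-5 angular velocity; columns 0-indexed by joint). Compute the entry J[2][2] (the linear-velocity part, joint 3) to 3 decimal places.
0.259

axis z_2 = (-0.5000,-0.8660,0.0000); lever o_n−o_2 = (0.2241,-0.1294,0.9659)
cross product → J_v[:, 2] = (-0.8365,0.4830,0.2588)
J_ω[:, 2] = z_2
entry J[2][2] = 0.2588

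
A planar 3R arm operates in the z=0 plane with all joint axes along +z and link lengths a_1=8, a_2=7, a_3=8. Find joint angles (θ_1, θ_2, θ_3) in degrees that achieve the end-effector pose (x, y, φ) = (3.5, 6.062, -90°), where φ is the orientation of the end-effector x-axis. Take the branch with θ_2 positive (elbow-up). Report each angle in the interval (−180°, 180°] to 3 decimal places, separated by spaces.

62.044 30.005 177.951

wrist centre = target − a_3·(cos φ, sin φ) = (3.5000, 14.0620)
cos θ_2 = (209.9898−8²−7²)/(2·8·7) = 0.8660; θ_2 = 30.0051° (elbow-up)
β = atan2(14.0620,3.5000) = 76.0232°; ψ = atan2(3.5005,14.0619) = 13.9790°
θ_1 = β − ψ = 62.0442°
θ_3 = φ − θ_1 − θ_2 = 177.9507° (wrapped to (-180°,180°])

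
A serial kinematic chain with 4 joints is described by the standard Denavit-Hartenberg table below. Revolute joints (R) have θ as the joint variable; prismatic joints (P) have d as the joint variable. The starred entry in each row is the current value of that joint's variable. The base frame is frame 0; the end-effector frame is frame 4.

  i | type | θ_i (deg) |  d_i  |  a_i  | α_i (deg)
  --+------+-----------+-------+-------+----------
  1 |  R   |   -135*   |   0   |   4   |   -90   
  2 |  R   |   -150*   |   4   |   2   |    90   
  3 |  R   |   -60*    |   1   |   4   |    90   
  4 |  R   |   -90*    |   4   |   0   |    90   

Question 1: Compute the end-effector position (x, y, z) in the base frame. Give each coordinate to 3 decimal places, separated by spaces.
after link 1: o_1 = (-2.8284, -2.8284, 0.0000)
after link 2: o_2 = (1.2247, -4.4321, 1.0000)
after link 3: o_3 = (0.3536, -0.4043, 1.1340)
after link 4: o_4 = (-3.1820, -1.1114, -0.5981)

-3.182 -1.111 -0.598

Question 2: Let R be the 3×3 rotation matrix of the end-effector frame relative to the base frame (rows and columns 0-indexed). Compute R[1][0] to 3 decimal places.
-0.354

End-effector x-axis (col 0 of R) = (-0.3536,-0.3536,0.8660)
R[1][0] = -0.3536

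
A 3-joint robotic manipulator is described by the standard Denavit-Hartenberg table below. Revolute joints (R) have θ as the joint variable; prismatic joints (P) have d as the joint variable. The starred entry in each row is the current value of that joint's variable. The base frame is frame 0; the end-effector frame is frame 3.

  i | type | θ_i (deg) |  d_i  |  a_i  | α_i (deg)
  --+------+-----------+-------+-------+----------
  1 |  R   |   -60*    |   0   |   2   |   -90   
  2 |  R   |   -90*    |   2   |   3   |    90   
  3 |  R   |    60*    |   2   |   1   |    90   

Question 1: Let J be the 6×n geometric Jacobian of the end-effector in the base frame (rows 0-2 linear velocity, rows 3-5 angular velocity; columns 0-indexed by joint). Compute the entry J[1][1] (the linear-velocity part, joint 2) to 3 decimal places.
-3.031

axis z_1 = (0.8660,0.5000,0.0000); lever o_n−o_1 = (1.4821,3.1651,3.5000)
cross product → J_v[:, 1] = (1.7500,-3.0311,2.0000)
J_ω[:, 1] = z_1
entry J[1][1] = -3.0311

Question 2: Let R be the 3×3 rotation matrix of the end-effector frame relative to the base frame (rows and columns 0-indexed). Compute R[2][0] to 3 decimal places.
End-effector x-axis (col 0 of R) = (0.7500,0.4330,0.5000)
R[2][0] = 0.5000

0.500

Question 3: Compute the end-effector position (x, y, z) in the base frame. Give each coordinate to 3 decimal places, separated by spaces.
2.482 1.433 3.500

after link 1: o_1 = (1.0000, -1.7321, 0.0000)
after link 2: o_2 = (2.7321, -0.7321, 3.0000)
after link 3: o_3 = (2.4821, 1.4330, 3.5000)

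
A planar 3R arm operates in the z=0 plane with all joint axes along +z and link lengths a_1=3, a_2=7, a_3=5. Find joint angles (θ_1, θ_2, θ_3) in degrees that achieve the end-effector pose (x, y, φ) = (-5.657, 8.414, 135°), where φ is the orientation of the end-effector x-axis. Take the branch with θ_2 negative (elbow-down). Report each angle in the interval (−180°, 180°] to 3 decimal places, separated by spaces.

wrist centre = target − a_3·(cos φ, sin φ) = (-2.1215, 4.8785)
cos θ_2 = (28.3000−3²−7²)/(2·3·7) = -0.7071; θ_2 = -135.0028° (elbow-down)
β = atan2(4.8785,-2.1215) = 113.5025°; ψ = atan2(-4.9495,-1.9500) = -111.5033°
θ_1 = β − ψ = 225.0058°
θ_3 = φ − θ_1 − θ_2 = 44.9971° (wrapped to (-180°,180°])

-134.994 -135.003 44.997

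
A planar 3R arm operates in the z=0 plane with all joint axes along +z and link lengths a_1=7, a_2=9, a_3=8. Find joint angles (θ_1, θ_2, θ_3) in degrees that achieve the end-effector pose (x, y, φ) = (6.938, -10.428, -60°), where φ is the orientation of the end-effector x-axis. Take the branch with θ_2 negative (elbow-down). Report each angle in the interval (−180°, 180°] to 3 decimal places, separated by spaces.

50.022 -150.000 39.978

wrist centre = target − a_3·(cos φ, sin φ) = (2.9380, -3.4998)
cos θ_2 = (20.8804−7²−9²)/(2·7·9) = -0.8660; θ_2 = -150.0003° (elbow-down)
β = atan2(-3.4998,2.9380) = -49.9873°; ψ = atan2(-4.5000,-0.7943) = -100.0098°
θ_1 = β − ψ = 50.0225°
θ_3 = φ − θ_1 − θ_2 = 39.9779° (wrapped to (-180°,180°])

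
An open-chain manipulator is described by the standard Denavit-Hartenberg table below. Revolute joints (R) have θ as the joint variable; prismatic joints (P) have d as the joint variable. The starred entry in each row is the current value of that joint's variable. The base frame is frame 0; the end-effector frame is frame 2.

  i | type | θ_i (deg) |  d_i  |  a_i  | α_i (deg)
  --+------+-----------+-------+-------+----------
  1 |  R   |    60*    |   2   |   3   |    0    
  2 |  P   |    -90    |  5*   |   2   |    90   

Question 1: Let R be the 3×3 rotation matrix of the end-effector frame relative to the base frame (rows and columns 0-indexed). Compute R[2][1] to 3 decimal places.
End-effector y-axis (col 1 of R) = (0.0000,0.0000,1.0000)
R[2][1] = 1.0000

1.000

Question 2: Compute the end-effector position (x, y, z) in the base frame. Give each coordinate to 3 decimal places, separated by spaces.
3.232 1.598 7.000

after link 1: o_1 = (1.5000, 2.5981, 2.0000)
after link 2: o_2 = (3.2321, 1.5981, 7.0000)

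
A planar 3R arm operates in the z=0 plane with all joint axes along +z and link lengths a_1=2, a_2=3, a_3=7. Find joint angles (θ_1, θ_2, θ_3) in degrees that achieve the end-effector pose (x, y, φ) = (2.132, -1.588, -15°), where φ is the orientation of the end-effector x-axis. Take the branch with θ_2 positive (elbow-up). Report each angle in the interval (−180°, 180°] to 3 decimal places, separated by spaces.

149.984 45.021 149.994

wrist centre = target − a_3·(cos φ, sin φ) = (-4.6295, 0.2237)
cos θ_2 = (21.4821−2²−3²)/(2·2·3) = 0.7068; θ_2 = 45.0211° (elbow-up)
β = atan2(0.2237,-4.6295) = 177.2332°; ψ = atan2(2.1221,4.1205) = 27.2488°
θ_1 = β − ψ = 149.9844°
θ_3 = φ − θ_1 − θ_2 = 149.9944° (wrapped to (-180°,180°])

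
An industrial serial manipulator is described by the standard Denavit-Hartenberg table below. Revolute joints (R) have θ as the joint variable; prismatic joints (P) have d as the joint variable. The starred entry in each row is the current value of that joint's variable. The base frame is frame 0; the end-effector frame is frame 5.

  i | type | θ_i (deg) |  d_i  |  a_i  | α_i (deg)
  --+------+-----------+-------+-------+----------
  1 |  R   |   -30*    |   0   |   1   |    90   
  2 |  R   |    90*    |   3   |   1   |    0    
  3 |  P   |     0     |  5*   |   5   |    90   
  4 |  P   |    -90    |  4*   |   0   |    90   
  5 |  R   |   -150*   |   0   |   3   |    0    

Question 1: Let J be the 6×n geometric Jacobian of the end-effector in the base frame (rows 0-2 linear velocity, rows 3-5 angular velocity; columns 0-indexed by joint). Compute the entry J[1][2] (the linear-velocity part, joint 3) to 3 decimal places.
-0.866

prismatic axis z_2 = (-0.5000,-0.8660,0.0000)
J_v[:, 2] = z_2; J_ω[:, 2] = (0,0,0)
entry J[1][2] = -0.8660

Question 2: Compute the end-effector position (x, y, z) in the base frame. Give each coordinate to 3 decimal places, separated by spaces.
after link 1: o_1 = (0.8660, -0.5000, 0.0000)
after link 2: o_2 = (-0.6340, -3.0981, 1.0000)
after link 3: o_3 = (-3.1340, -7.4282, 6.0000)
after link 4: o_4 = (0.3301, -9.4282, 6.0000)
after link 5: o_5 = (-2.2679, -10.9282, 6.0000)

-2.268 -10.928 6.000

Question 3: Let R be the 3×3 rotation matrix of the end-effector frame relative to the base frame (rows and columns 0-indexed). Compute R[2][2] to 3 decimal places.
End-effector z-axis (col 2 of R) = (0.0000,-0.0000,-1.0000)
R[2][2] = -1.0000

-1.000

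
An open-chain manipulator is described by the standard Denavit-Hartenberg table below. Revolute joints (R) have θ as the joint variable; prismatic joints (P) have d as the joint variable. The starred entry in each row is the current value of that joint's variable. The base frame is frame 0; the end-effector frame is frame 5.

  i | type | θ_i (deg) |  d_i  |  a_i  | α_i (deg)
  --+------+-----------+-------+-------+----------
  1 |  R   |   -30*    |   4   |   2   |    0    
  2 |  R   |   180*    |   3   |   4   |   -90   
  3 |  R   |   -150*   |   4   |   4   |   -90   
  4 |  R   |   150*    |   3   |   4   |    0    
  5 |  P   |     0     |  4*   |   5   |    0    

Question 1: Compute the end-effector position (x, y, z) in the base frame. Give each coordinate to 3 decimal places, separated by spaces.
-7.359 4.826 11.165

after link 1: o_1 = (1.7321, -1.0000, 4.0000)
after link 2: o_2 = (-1.7321, 1.0000, 7.0000)
after link 3: o_3 = (-0.7321, -4.1962, 9.0000)
after link 4: o_4 = (-3.6292, -0.2141, 9.8660)
after link 5: o_5 = (-7.3588, 4.8260, 11.1651)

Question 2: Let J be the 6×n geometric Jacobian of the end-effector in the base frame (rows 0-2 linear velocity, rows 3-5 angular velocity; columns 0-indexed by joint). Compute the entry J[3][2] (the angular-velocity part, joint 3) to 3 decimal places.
axis z_2 = (-0.5000,-0.8660,0.0000); lever o_n−o_2 = (-5.6268,3.8260,4.1651)
cross product → J_v[:, 2] = (-3.6071,2.0825,-6.7859)
J_ω[:, 2] = z_2
entry J[3][2] = -0.5000

-0.500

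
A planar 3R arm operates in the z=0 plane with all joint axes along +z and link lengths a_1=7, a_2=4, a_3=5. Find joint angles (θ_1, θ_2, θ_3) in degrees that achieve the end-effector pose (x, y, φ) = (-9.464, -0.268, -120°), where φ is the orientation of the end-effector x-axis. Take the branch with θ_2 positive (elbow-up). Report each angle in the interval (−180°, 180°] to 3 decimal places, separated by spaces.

wrist centre = target − a_3·(cos φ, sin φ) = (-6.9640, 4.0621)
cos θ_2 = (64.9982−7²−4²)/(2·7·4) = -0.0000; θ_2 = 90.0019° (elbow-up)
β = atan2(4.0621,-6.9640) = 149.7448°; ψ = atan2(4.0000,6.9999) = 29.7453°
θ_1 = β − ψ = 119.9995°
θ_3 = φ − θ_1 − θ_2 = 29.9986° (wrapped to (-180°,180°])

119.999 90.002 29.999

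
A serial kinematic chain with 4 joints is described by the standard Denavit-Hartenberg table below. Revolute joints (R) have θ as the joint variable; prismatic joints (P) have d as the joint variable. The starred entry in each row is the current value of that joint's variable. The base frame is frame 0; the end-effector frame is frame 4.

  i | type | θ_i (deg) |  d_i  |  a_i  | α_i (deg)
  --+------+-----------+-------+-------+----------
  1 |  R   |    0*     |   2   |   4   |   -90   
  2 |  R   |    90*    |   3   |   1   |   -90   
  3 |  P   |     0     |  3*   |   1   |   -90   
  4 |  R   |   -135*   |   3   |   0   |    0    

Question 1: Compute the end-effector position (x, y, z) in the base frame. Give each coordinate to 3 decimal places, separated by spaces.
1.000 0.000 -0.000

after link 1: o_1 = (4.0000, 0.0000, 2.0000)
after link 2: o_2 = (4.0000, 3.0000, 1.0000)
after link 3: o_3 = (1.0000, 3.0000, 0.0000)
after link 4: o_4 = (1.0000, 0.0000, -0.0000)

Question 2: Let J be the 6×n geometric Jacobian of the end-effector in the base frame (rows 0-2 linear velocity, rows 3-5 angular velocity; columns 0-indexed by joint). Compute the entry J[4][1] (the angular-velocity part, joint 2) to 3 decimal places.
1.000

axis z_1 = (0.0000,1.0000,0.0000); lever o_n−o_1 = (-3.0000,0.0000,-2.0000)
cross product → J_v[:, 1] = (-2.0000,-0.0000,3.0000)
J_ω[:, 1] = z_1
entry J[4][1] = 1.0000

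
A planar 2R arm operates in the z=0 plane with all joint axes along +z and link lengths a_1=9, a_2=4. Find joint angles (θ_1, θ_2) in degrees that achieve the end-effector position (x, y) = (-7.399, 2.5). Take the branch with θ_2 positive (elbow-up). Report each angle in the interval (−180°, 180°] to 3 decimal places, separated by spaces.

135.001 120.004

cos θ_2 = (60.9952−9²−4²)/(2·9·4) = -0.5001; θ_2 = 120.0044° (elbow-up)
β = atan2(2.5000,-7.3990) = 161.3307°; ψ = atan2(3.4639,6.9997) = 26.3294°
θ_1 = β − ψ = 135.0014°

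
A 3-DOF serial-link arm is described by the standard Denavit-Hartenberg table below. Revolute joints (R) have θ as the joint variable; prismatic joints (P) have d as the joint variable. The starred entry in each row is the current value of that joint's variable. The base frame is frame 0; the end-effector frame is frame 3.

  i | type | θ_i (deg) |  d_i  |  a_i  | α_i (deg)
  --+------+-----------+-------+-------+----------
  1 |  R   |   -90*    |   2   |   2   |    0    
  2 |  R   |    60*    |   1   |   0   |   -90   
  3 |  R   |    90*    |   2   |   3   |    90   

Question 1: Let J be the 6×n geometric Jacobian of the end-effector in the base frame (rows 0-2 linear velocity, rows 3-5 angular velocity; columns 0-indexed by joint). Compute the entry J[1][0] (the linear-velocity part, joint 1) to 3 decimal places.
axis z_0 = ẑ; lever o_n−o_0 = (1.0000,-0.2679,0.0000)
cross product → J_v[:, 0] = (0.2679,1.0000,-0.0000)
J_ω[:, 0] = z_0
entry J[1][0] = 1.0000

1.000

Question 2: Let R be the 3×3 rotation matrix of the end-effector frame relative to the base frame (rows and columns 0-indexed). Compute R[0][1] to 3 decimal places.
0.500

End-effector y-axis (col 1 of R) = (0.5000,0.8660,0.0000)
R[0][1] = 0.5000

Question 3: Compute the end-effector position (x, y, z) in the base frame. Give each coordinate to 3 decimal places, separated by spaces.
1.000 -0.268 0.000

after link 1: o_1 = (0.0000, -2.0000, 2.0000)
after link 2: o_2 = (0.0000, -2.0000, 3.0000)
after link 3: o_3 = (1.0000, -0.2679, 0.0000)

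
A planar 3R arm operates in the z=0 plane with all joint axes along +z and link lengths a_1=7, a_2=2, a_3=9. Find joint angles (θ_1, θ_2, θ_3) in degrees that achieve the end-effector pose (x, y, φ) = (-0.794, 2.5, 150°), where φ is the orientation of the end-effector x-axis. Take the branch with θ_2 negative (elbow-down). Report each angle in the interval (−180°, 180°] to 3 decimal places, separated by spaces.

wrist centre = target − a_3·(cos φ, sin φ) = (7.0002, -2.0000)
cos θ_2 = (53.0032−7²−2²)/(2·7·2) = 0.0001; θ_2 = -89.9935° (elbow-down)
β = atan2(-2.0000,7.0002) = -15.9449°; ψ = atan2(-2.0000,7.0002) = -15.9449°
θ_1 = β − ψ = -0.0000°
θ_3 = φ − θ_1 − θ_2 = -120.0065° (wrapped to (-180°,180°])

-0.000 -89.993 -120.007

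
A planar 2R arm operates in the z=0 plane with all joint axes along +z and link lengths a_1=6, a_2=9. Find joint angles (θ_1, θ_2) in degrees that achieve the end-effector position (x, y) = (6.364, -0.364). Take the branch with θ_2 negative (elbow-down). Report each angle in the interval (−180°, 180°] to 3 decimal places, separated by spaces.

cos θ_2 = (40.6330−6²−9²)/(2·6·9) = -0.7071; θ_2 = -134.9996° (elbow-down)
β = atan2(-0.3640,6.3640) = -3.2736°; ψ = atan2(-6.3640,-0.3639) = -93.2728°
θ_1 = β − ψ = 89.9993°

89.999 -135.000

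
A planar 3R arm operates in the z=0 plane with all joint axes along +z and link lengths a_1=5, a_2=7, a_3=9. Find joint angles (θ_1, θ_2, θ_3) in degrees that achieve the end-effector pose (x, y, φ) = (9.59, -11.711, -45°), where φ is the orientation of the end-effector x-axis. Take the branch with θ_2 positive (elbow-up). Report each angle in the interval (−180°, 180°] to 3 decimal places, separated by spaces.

-135.000 120.002 -30.002

wrist centre = target − a_3·(cos φ, sin φ) = (3.2260, -5.3470)
cos θ_2 = (38.9982−5²−7²)/(2·5·7) = -0.5000; θ_2 = 120.0017° (elbow-up)
β = atan2(-5.3470,3.2260) = -58.8961°; ψ = atan2(6.0621,1.4998) = 76.1035°
θ_1 = β − ψ = -134.9996°
θ_3 = φ − θ_1 − θ_2 = -30.0021° (wrapped to (-180°,180°])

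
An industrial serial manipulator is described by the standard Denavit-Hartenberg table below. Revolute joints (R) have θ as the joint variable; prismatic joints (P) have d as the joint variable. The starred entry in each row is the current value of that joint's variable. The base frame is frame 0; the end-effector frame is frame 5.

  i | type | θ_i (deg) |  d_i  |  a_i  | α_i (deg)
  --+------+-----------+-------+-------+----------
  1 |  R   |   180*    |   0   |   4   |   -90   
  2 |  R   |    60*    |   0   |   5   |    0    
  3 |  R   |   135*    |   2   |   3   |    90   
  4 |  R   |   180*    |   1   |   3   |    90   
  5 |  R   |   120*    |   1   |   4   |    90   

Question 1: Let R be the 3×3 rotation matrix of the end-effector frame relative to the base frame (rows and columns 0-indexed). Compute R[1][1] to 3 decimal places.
-1.000

End-effector y-axis (col 1 of R) = (0.0000,-1.0000,0.0000)
R[1][1] = -1.0000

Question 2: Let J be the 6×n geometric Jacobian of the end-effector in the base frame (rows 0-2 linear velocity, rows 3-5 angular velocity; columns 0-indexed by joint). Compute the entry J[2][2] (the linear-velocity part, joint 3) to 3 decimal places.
axis z_2 = (-0.0000,-1.0000,0.0000); lever o_n−o_2 = (3.0872,-3.0000,-3.7944)
cross product → J_v[:, 2] = (3.7944,-0.0000,3.0872)
J_ω[:, 2] = z_2
entry J[2][2] = 3.0872

3.087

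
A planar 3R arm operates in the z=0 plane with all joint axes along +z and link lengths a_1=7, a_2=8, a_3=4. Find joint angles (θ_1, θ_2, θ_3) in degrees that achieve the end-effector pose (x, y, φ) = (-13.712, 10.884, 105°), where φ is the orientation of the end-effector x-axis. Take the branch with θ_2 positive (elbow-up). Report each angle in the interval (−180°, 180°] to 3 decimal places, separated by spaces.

134.993 30.011 -60.004

wrist centre = target − a_3·(cos φ, sin φ) = (-12.6767, 7.0203)
cos θ_2 = (209.9839−7²−8²)/(2·7·8) = 0.8659; θ_2 = 30.0112° (elbow-up)
β = atan2(7.0203,-12.6767) = 151.0226°; ψ = atan2(4.0014,13.9274) = 16.0294°
θ_1 = β − ψ = 134.9932°
θ_3 = φ − θ_1 − θ_2 = -60.0044° (wrapped to (-180°,180°])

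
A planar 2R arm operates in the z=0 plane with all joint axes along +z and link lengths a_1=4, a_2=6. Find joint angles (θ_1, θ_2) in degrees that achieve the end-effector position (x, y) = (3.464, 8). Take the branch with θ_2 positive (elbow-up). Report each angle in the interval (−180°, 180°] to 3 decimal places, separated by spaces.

cos θ_2 = (75.9993−4²−6²)/(2·4·6) = 0.5000; θ_2 = 60.0010° (elbow-up)
β = atan2(8.0000,3.4640) = 66.5874°; ψ = atan2(5.1962,6.9999) = 36.5874°
θ_1 = β − ψ = 30.0000°

30.000 60.001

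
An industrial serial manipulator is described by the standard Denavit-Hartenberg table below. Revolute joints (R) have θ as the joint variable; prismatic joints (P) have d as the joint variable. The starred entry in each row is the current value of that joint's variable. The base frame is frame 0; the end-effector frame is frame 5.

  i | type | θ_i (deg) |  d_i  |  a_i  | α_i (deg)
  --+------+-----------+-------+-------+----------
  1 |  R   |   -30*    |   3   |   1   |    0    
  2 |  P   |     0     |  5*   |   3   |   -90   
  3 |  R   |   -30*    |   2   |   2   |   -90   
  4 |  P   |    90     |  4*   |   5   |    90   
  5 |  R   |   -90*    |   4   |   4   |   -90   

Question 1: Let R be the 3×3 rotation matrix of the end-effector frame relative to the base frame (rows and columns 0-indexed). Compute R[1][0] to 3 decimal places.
End-effector x-axis (col 0 of R) = (-0.4330,0.2500,0.8660)
R[1][0] = 0.2500

0.250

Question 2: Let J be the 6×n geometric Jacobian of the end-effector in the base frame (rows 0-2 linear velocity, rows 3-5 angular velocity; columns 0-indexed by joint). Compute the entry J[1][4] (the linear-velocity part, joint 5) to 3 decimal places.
axis z_4 = (0.7500,-0.4330,0.5000); lever o_n−o_4 = (1.2679,-0.7321,5.4641)
cross product → J_v[:, 4] = (-2.0000,-3.4641,-0.0000)
J_ω[:, 4] = z_4
entry J[1][4] = -3.4641

-3.464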